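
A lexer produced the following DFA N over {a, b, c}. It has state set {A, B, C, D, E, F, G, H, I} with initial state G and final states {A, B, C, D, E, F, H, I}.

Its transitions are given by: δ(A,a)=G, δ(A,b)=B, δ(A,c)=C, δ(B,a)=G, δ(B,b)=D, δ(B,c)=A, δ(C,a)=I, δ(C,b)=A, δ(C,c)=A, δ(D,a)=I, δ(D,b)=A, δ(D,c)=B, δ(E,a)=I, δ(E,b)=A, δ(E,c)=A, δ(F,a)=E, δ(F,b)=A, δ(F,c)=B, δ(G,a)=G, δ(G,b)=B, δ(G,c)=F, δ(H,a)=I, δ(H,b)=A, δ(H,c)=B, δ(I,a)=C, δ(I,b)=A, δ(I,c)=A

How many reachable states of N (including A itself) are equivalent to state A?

1

Reachable states from the start: {A,B,C,D,E,F,G,I}. Unreachable: {H} — drop them.
Initial partition by acceptance: {A,B,C,D,E,F,I} | {G}.
Split {A,B,C,D,E,F,I} by δ(·,a) → {C,D,E,F,I} and {A,B}.
Split {A,B} by δ(·,b) → {A} and {B}.
Split {C,D,E,F,I} by δ(·,c) → {C,E,I} and {D,F}.
The partition is now stable with 5 blocks: {C,E,I} | {G} | {A} | {B} | {D,F}.
State A belongs to the block {A}, which has 1 states.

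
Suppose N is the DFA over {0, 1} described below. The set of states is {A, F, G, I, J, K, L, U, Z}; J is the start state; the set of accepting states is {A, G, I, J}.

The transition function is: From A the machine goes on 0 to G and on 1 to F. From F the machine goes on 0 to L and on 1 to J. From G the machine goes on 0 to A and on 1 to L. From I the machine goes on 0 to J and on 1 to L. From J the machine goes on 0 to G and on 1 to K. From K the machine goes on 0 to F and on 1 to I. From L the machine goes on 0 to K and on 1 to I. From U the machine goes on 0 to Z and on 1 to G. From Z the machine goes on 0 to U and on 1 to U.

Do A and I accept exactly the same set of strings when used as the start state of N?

Yes

First remove the unreachable states {U,Z}; 7 states remain.
P0 = {A,G,I,J} | {F,K,L}.
No further refinement is possible. Final partition (2 blocks): {A,G,I,J} | {F,K,L}.
A and I lie in the same block of the stable partition, so they are equivalent — no string distinguishes them.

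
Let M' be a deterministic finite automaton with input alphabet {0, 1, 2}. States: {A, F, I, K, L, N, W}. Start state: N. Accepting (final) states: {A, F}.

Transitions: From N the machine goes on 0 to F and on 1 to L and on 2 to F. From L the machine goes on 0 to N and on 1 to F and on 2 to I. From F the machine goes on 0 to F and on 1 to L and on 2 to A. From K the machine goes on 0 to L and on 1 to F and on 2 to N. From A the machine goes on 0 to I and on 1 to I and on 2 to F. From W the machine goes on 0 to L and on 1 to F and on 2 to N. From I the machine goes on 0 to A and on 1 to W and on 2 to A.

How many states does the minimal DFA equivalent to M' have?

First remove the unreachable states {K}; 6 states remain.
Initial partition by acceptance: {A,F} | {I,L,N,W}.
Refine {A,F} on symbol 0: members go to different blocks, giving {A} and {F}.
Split {I,L,N,W} by δ(·,0) → {L,W} and {N} and {I}.
On input 0, block {L,W} splits into {W} and {L}.
No further refinement is possible. Final partition (6 blocks): {A} | {W} | {F} | {N} | {I} | {L}.

6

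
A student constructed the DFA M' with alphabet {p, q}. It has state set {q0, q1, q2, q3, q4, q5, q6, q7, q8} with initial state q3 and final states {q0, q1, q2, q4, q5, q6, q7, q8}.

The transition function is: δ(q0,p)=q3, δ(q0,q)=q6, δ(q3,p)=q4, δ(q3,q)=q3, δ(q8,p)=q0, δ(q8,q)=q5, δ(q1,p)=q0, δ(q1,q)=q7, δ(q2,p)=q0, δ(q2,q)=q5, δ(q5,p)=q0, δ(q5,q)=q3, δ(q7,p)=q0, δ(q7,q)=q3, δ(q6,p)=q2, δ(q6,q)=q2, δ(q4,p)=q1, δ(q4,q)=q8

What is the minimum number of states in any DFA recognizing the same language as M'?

Initial partition by acceptance: {q0,q1,q2,q4,q5,q6,q7,q8} | {q3}.
Split {q0,q1,q2,q4,q5,q6,q7,q8} by δ(·,p) → {q1,q2,q4,q5,q6,q7,q8} and {q0}.
Split {q1,q2,q4,q5,q6,q7,q8} by δ(·,p) → {q1,q2,q5,q7,q8} and {q4,q6}.
Refine {q1,q2,q5,q7,q8} on symbol q: members go to different blocks, giving {q1,q2,q8} and {q5,q7}.
The partition is now stable with 5 blocks: {q1,q2,q8} | {q3} | {q0} | {q4,q6} | {q5,q7}.

5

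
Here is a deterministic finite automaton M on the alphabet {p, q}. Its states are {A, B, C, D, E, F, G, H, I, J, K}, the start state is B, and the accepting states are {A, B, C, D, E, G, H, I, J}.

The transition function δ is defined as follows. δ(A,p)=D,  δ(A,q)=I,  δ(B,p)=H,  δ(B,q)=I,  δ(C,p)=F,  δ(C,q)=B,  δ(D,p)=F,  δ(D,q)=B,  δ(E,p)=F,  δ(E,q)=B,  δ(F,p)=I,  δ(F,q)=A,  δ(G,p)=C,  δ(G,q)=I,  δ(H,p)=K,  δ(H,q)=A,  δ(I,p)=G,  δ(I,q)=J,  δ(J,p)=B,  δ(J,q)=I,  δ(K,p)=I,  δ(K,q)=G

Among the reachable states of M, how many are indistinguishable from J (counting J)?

Reachable states from the start: {A,B,C,D,F,G,H,I,J,K}. Unreachable: {E} — drop them.
P0 = {A,B,C,D,G,H,I,J} | {F,K}.
Split {A,B,C,D,G,H,I,J} by δ(·,p) → {A,B,G,I,J} and {C,D,H}.
Refine {A,B,G,I,J} on symbol p: members go to different blocks, giving {A,B,G} and {I,J}.
The partition is now stable with 4 blocks: {A,B,G} | {F,K} | {C,D,H} | {I,J}.
State J belongs to the block {I,J}, which has 2 states.

2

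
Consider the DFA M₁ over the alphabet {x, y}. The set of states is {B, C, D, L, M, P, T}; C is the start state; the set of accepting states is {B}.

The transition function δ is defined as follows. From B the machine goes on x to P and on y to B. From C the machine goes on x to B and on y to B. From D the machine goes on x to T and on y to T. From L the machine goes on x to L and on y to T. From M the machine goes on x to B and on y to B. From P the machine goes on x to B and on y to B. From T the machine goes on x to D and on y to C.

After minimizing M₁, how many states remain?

2

Reachable states from the start: {B,C,P}. Unreachable: {D,L,M,T} — drop them.
P0 = {B} | {C,P}.
No further refinement is possible. Final partition (2 blocks): {B} | {C,P}.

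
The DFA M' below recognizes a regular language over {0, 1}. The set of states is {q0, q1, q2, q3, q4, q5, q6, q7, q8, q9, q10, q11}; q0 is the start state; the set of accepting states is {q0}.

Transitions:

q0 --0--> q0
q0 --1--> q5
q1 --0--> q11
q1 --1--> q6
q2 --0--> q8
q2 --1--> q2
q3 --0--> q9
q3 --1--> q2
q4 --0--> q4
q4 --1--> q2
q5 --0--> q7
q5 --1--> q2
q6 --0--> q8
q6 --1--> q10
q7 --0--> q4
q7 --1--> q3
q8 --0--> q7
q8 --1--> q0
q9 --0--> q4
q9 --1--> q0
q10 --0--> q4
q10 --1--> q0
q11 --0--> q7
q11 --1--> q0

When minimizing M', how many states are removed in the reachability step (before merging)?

4

Starting at q0 and following transitions, the reachable set is {q0, q2, q3, q4, q5, q7, q8, q9}. That leaves q1, q6, q10, q11 unreachable — 4 in total.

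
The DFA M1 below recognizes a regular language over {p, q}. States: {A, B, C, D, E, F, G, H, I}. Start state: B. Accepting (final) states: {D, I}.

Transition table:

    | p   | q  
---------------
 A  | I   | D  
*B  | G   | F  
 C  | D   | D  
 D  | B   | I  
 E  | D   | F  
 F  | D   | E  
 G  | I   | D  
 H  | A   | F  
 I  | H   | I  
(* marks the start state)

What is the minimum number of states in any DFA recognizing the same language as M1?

4

Reachable states from the start: {A,B,D,E,F,G,H,I}. Unreachable: {C} — drop them.
Initial partition by acceptance: {D,I} | {A,B,E,F,G,H}.
On input p, block {A,B,E,F,G,H} splits into {A,E,F,G} and {B,H}.
Refine {A,E,F,G} on symbol q: members go to different blocks, giving {A,G} and {E,F}.
No further refinement is possible. Final partition (4 blocks): {D,I} | {A,G} | {B,H} | {E,F}.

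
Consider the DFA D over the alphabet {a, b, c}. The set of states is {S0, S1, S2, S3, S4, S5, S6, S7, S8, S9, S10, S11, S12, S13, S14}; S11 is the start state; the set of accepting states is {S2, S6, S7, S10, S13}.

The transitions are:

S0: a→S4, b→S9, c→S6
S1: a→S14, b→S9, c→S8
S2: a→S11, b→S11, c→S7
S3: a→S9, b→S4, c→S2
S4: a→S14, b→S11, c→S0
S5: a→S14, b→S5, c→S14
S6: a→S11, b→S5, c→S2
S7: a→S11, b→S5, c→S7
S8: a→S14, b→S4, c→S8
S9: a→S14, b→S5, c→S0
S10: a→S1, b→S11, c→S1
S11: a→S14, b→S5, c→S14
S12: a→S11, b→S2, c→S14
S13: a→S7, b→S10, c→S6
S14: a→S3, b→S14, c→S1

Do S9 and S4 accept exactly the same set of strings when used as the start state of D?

Yes

Reachable states from the start: {S0,S1,S2,S3,S4,S5,S6,S7,S8,S9,S11,S14}. Unreachable: {S10,S12,S13} — drop them.
Initial partition by acceptance: {S2,S6,S7} | {S0,S1,S3,S4,S5,S8,S9,S11,S14}.
Split {S0,S1,S3,S4,S5,S8,S9,S11,S14} by δ(·,c) → {S1,S4,S5,S8,S9,S11,S14} and {S0,S3}.
Refine {S1,S4,S5,S8,S9,S11,S14} on symbol a: members go to different blocks, giving {S1,S4,S5,S8,S9,S11} and {S14}.
Refine {S1,S4,S5,S8,S9,S11} on symbol c: members go to different blocks, giving {S1,S8} and {S4,S9} and {S5,S11}.
Stable partition: {S2,S6,S7} | {S1,S8} | {S0,S3} | {S14} | {S4,S9} | {S5,S11} — 6 equivalence classes.
S9 and S4 lie in the same block of the stable partition, so they are equivalent — no string distinguishes them.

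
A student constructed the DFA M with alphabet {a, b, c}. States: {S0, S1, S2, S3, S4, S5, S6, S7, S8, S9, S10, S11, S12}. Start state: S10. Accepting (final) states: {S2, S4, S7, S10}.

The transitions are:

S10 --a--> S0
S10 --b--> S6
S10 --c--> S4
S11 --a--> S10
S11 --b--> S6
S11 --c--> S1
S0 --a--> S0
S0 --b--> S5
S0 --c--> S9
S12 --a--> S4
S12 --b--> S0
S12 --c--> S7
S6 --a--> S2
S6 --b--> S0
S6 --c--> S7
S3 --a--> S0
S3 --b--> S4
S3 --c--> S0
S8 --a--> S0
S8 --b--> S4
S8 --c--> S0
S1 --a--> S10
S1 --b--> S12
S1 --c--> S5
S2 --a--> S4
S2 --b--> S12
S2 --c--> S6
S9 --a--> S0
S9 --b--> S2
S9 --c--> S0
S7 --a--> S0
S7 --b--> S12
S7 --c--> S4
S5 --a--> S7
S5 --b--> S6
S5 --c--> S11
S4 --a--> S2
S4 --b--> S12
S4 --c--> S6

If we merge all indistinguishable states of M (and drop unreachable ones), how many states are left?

6

Reachable states from the start: {S0,S1,S2,S4,S5,S6,S7,S9,S10,S11,S12}. Unreachable: {S3,S8} — drop them.
Start with accepting vs non-accepting: {S2,S4,S7,S10} | {S0,S1,S5,S6,S9,S11,S12}.
On input a, block {S2,S4,S7,S10} splits into {S2,S4} and {S7,S10}.
Refine {S0,S1,S5,S6,S9,S11,S12} on symbol a: members go to different blocks, giving {S1,S5,S11} and {S0,S9} and {S6,S12}.
On input b, block {S0,S9} splits into {S0} and {S9}.
Stable partition: {S2,S4} | {S1,S5,S11} | {S7,S10} | {S0} | {S6,S12} | {S9} — 6 equivalence classes.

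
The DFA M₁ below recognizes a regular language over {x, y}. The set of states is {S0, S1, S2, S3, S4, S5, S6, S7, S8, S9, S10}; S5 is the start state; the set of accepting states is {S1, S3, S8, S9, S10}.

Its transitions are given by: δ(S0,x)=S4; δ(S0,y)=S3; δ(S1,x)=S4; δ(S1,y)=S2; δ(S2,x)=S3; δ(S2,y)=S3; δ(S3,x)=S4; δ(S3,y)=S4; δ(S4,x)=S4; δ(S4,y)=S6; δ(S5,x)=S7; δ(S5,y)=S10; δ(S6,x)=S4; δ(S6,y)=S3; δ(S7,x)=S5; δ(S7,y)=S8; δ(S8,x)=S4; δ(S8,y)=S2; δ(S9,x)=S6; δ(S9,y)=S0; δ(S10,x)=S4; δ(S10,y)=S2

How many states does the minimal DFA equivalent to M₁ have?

6

Reachable states from the start: {S2,S3,S4,S5,S6,S7,S8,S10}. Unreachable: {S0,S1,S9} — drop them.
Initial partition by acceptance: {S3,S8,S10} | {S2,S4,S5,S6,S7}.
Refine {S2,S4,S5,S6,S7} on symbol x: members go to different blocks, giving {S4,S5,S6,S7} and {S2}.
Refine {S3,S8,S10} on symbol y: members go to different blocks, giving {S8,S10} and {S3}.
Split {S4,S5,S6,S7} by δ(·,y) → {S5,S7} and {S4} and {S6}.
The partition is now stable with 6 blocks: {S8,S10} | {S5,S7} | {S2} | {S3} | {S4} | {S6}.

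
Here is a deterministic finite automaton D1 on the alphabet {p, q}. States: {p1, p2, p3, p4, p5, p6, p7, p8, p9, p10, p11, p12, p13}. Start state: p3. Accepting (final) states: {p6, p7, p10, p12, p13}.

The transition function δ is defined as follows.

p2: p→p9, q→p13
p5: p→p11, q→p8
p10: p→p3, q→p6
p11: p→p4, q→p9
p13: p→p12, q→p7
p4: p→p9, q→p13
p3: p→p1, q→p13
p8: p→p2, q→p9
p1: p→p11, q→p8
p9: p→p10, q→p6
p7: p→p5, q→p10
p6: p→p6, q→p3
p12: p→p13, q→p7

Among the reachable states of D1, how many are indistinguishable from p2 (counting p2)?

2

Every state is reachable, so we keep all 13.
Initial partition by acceptance: {p6,p7,p10,p12,p13} | {p1,p2,p3,p4,p5,p8,p9,p11}.
Refine {p6,p7,p10,p12,p13} on symbol p: members go to different blocks, giving {p6,p12,p13} and {p7,p10}.
Refine {p6,p12,p13} on symbol q: members go to different blocks, giving {p12,p13} and {p6}.
Split {p1,p2,p3,p4,p5,p8,p9,p11} by δ(·,p) → {p1,p2,p3,p4,p5,p8,p11} and {p9}.
Split {p1,p2,p3,p4,p5,p8,p11} by δ(·,p) → {p1,p3,p5,p8,p11} and {p2,p4}.
On input p, block {p1,p3,p5,p8,p11} splits into {p1,p3,p5} and {p8,p11}.
Refine {p1,p3,p5} on symbol p: members go to different blocks, giving {p1,p5} and {p3}.
Split {p7,p10} by δ(·,p) → {p7} and {p10}.
Stable partition: {p12,p13} | {p1,p5} | {p7} | {p6} | {p9} | {p2,p4} | {p8,p11} | {p3} | {p10} — 9 equivalence classes.
The equivalence class containing p2 is {p2,p4}, of size 2.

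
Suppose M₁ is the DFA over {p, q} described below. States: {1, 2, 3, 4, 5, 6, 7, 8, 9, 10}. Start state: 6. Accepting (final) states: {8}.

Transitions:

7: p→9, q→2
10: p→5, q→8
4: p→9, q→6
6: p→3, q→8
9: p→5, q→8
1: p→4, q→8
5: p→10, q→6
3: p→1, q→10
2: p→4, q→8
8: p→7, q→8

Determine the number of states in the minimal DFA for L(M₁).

3

All states are reachable from the start state.
P0 = {8} | {1,2,3,4,5,6,7,9,10}.
Refine {1,2,3,4,5,6,7,9,10} on symbol q: members go to different blocks, giving {1,2,6,9,10} and {3,4,5,7}.
Stable partition: {8} | {1,2,6,9,10} | {3,4,5,7} — 3 equivalence classes.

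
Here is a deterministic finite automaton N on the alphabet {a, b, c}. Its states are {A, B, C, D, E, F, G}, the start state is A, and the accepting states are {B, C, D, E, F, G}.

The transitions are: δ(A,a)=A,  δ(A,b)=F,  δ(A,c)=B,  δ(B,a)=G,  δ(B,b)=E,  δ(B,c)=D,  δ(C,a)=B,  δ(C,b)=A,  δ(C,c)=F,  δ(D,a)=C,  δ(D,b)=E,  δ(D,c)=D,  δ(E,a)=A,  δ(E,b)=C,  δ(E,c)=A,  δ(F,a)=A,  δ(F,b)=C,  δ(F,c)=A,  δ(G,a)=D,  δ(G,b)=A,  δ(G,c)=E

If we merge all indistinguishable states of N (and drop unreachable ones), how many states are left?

4

P0 = {B,C,D,E,F,G} | {A}.
On input a, block {B,C,D,E,F,G} splits into {B,C,D,G} and {E,F}.
Refine {B,C,D,G} on symbol b: members go to different blocks, giving {B,D} and {C,G}.
No further refinement is possible. Final partition (4 blocks): {B,D} | {A} | {E,F} | {C,G}.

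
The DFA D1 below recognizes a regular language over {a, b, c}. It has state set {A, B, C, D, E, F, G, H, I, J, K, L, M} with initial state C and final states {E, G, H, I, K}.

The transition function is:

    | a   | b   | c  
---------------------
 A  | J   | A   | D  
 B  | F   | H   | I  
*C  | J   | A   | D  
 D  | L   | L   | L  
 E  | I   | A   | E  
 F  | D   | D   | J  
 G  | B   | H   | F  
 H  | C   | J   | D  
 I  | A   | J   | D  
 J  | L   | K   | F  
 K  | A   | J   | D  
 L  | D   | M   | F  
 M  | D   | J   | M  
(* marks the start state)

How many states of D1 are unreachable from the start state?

BFS from C reaches {A, C, D, F, J, K, L, M}; the 5 state(s) B, E, G, H, I are never visited.

5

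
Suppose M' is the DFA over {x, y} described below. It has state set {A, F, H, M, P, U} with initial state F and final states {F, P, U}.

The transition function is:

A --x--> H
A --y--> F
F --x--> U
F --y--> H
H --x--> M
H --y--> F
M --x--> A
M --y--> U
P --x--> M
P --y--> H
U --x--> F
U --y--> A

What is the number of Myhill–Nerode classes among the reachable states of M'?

2

Reachable states from the start: {A,F,H,M,U}. Unreachable: {P} — drop them.
Initial partition by acceptance: {F,U} | {A,H,M}.
The partition is now stable with 2 blocks: {F,U} | {A,H,M}.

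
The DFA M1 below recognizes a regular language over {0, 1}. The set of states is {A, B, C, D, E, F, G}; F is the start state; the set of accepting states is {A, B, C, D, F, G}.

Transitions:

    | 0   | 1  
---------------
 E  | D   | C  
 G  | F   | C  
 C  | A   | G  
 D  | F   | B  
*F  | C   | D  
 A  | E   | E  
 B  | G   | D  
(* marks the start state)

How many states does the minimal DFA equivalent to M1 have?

7

All states are reachable from the start state.
Initial partition by acceptance: {A,B,C,D,F,G} | {E}.
Split {A,B,C,D,F,G} by δ(·,0) → {B,C,D,F,G} and {A}.
On input 0, block {B,C,D,F,G} splits into {B,D,F,G} and {C}.
Refine {B,D,F,G} on symbol 0: members go to different blocks, giving {B,D,G} and {F}.
Split {B,D,G} by δ(·,0) → {D,G} and {B}.
Refine {D,G} on symbol 1: members go to different blocks, giving {D} and {G}.
No further refinement is possible. Final partition (7 blocks): {D} | {E} | {A} | {C} | {F} | {B} | {G}.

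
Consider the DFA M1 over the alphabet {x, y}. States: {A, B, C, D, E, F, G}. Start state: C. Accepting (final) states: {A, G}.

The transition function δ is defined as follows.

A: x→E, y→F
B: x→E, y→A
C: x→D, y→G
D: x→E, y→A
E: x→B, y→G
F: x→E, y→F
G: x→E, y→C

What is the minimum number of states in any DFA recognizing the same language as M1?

All states are reachable from the start state.
Initial partition by acceptance: {A,G} | {B,C,D,E,F}.
Refine {B,C,D,E,F} on symbol y: members go to different blocks, giving {B,C,D,E} and {F}.
Split {A,G} by δ(·,y) → {A} and {G}.
Refine {B,C,D,E} on symbol y: members go to different blocks, giving {B,D} and {C,E}.
The partition is now stable with 5 blocks: {A} | {B,D} | {F} | {G} | {C,E}.

5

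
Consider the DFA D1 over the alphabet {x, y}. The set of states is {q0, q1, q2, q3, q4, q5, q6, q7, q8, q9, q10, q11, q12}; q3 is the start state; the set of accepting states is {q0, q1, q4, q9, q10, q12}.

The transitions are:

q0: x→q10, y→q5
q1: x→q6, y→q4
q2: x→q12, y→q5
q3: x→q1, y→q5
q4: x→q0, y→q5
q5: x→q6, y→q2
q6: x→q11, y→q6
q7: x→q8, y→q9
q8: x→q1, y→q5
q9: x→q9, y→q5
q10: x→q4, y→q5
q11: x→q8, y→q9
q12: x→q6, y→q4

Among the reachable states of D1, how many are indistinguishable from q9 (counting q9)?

Reachable states from the start: {q0,q1,q2,q3,q4,q5,q6,q8,q9,q10,q11,q12}. Unreachable: {q7} — drop them.
P0 = {q0,q1,q4,q9,q10,q12} | {q2,q3,q5,q6,q8,q11}.
On input x, block {q0,q1,q4,q9,q10,q12} splits into {q0,q4,q9,q10} and {q1,q12}.
On input x, block {q2,q3,q5,q6,q8,q11} splits into {q2,q3,q8} and {q5,q6,q11}.
On input x, block {q5,q6,q11} splits into {q5,q6} and {q11}.
Refine {q5,q6} on symbol x: members go to different blocks, giving {q5} and {q6}.
No further refinement is possible. Final partition (6 blocks): {q0,q4,q9,q10} | {q2,q3,q8} | {q1,q12} | {q5} | {q11} | {q6}.
The equivalence class containing q9 is {q0,q4,q9,q10}, of size 4.

4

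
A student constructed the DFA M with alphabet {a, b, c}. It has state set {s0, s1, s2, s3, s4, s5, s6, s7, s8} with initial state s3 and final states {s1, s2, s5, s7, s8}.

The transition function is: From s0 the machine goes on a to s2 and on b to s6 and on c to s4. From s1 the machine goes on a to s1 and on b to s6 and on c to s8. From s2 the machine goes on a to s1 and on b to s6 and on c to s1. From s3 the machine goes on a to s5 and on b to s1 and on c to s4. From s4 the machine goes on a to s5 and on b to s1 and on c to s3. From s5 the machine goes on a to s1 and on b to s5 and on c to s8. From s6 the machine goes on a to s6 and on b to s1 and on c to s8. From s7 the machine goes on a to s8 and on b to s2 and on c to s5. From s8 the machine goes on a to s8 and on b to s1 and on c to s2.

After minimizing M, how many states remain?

6

First remove the unreachable states {s0,s7}; 7 states remain.
P0 = {s1,s2,s5,s8} | {s3,s4,s6}.
Refine {s1,s2,s5,s8} on symbol b: members go to different blocks, giving {s1,s2} and {s5,s8}.
Refine {s1,s2} on symbol c: members go to different blocks, giving {s1} and {s2}.
On input a, block {s3,s4,s6} splits into {s3,s4} and {s6}.
On input a, block {s5,s8} splits into {s5} and {s8}.
No further refinement is possible. Final partition (6 blocks): {s1} | {s3,s4} | {s5} | {s2} | {s6} | {s8}.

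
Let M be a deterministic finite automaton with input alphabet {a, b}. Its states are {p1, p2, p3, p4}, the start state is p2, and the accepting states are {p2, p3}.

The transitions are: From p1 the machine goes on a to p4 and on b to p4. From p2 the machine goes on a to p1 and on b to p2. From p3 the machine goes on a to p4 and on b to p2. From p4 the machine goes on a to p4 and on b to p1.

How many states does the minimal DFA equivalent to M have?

2

States {p3} cannot be reached from the start state, so discard them.
P0 = {p2} | {p1,p4}.
No further refinement is possible. Final partition (2 blocks): {p2} | {p1,p4}.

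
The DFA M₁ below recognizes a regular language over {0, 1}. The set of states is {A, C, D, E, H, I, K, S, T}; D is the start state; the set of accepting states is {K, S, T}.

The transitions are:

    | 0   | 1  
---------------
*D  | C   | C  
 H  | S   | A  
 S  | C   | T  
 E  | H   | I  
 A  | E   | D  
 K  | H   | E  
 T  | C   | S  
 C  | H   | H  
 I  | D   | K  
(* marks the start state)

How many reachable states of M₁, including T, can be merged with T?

Start with accepting vs non-accepting: {K,S,T} | {A,C,D,E,H,I}.
On input 1, block {K,S,T} splits into {S,T} and {K}.
Split {A,C,D,E,H,I} by δ(·,0) → {A,C,D,E,I} and {H}.
Refine {A,C,D,E,I} on symbol 0: members go to different blocks, giving {A,D,I} and {C,E}.
On input 0, block {A,D,I} splits into {A,D} and {I}.
Refine {A,D} on symbol 1: members go to different blocks, giving {A} and {D}.
Refine {C,E} on symbol 1: members go to different blocks, giving {C} and {E}.
Stable partition: {S,T} | {A} | {K} | {H} | {C} | {I} | {D} | {E} — 8 equivalence classes.
State T belongs to the block {S,T}, which has 2 states.

2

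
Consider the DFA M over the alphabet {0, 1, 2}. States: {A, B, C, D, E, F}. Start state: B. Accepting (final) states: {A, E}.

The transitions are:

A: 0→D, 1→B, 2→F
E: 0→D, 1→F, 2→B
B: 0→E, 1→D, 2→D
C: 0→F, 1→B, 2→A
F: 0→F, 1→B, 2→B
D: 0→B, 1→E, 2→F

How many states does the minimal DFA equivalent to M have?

4

First remove the unreachable states {A,C}; 4 states remain.
P0 = {E} | {B,D,F}.
Refine {B,D,F} on symbol 0: members go to different blocks, giving {D,F} and {B}.
On input 0, block {D,F} splits into {D} and {F}.
The partition is now stable with 4 blocks: {E} | {D} | {B} | {F}.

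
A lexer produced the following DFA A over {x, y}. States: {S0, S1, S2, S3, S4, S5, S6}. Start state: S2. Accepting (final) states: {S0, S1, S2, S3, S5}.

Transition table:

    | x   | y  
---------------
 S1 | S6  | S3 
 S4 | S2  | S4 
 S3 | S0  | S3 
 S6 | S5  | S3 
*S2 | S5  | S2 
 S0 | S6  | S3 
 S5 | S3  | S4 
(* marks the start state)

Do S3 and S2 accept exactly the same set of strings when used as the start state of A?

No

First remove the unreachable states {S1}; 6 states remain.
Initial partition by acceptance: {S0,S2,S3,S5} | {S4,S6}.
Refine {S0,S2,S3,S5} on symbol x: members go to different blocks, giving {S2,S3,S5} and {S0}.
Refine {S2,S3,S5} on symbol x: members go to different blocks, giving {S2,S5} and {S3}.
On input x, block {S2,S5} splits into {S2} and {S5}.
Split {S4,S6} by δ(·,x) → {S4} and {S6}.
Stable partition: {S2} | {S4} | {S0} | {S3} | {S5} | {S6} — 6 equivalence classes.
S3 and S2 end up in different blocks, so they are distinguishable. For instance, the string 'xx' is accepted from only S2.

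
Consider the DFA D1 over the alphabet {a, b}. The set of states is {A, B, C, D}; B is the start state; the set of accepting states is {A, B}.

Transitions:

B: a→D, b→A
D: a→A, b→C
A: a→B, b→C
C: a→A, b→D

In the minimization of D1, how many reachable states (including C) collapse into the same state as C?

2

All states are reachable from the start state.
P0 = {A,B} | {C,D}.
Split {A,B} by δ(·,a) → {A} and {B}.
Stable partition: {A} | {C,D} | {B} — 3 equivalence classes.
The equivalence class containing C is {C,D}, of size 2.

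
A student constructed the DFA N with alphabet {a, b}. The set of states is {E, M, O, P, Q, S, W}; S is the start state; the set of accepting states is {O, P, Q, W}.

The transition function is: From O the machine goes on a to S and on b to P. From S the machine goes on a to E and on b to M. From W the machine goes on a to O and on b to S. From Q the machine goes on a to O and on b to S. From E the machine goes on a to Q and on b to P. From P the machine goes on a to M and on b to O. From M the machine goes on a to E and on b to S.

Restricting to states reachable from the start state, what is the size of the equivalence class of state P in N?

States {W} cannot be reached from the start state, so discard them.
P0 = {O,P,Q} | {E,M,S}.
On input a, block {O,P,Q} splits into {O,P} and {Q}.
Split {E,M,S} by δ(·,a) → {M,S} and {E}.
No further refinement is possible. Final partition (4 blocks): {O,P} | {M,S} | {Q} | {E}.
State P belongs to the block {O,P}, which has 2 states.

2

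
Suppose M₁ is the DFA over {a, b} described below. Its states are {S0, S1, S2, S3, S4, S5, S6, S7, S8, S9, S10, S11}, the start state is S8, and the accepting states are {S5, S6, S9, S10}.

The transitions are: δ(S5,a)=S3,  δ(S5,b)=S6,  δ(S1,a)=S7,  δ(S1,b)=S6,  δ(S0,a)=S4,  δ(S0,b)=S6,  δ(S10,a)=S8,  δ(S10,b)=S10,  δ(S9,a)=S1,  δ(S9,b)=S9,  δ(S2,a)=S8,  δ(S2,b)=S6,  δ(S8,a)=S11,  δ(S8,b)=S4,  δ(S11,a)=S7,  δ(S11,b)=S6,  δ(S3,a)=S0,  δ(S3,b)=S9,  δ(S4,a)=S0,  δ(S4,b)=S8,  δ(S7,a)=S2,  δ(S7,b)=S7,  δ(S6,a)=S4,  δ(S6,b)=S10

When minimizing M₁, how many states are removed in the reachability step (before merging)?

4

No path from S8 leads to S1, S3, S5, S9; the other 8 states are all reachable.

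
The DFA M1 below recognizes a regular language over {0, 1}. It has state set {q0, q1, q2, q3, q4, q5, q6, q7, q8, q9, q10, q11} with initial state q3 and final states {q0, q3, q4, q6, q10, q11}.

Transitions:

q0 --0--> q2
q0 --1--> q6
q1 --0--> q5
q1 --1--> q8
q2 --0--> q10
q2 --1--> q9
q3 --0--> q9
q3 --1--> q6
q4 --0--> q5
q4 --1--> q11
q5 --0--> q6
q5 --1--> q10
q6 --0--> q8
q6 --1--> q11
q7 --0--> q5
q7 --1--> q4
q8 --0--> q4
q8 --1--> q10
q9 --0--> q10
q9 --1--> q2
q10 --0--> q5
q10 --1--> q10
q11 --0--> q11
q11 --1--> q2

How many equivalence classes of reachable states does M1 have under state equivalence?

First remove the unreachable states {q0,q1,q7}; 9 states remain.
Start with accepting vs non-accepting: {q3,q4,q6,q10,q11} | {q2,q5,q8,q9}.
Split {q3,q4,q6,q10,q11} by δ(·,0) → {q3,q4,q6,q10} and {q11}.
Refine {q3,q4,q6,q10} on symbol 1: members go to different blocks, giving {q3,q10} and {q4,q6}.
On input 1, block {q3,q10} splits into {q3} and {q10}.
On input 0, block {q2,q5,q8,q9} splits into {q2,q9} and {q5,q8}.
No further refinement is possible. Final partition (6 blocks): {q3} | {q2,q9} | {q11} | {q4,q6} | {q10} | {q5,q8}.

6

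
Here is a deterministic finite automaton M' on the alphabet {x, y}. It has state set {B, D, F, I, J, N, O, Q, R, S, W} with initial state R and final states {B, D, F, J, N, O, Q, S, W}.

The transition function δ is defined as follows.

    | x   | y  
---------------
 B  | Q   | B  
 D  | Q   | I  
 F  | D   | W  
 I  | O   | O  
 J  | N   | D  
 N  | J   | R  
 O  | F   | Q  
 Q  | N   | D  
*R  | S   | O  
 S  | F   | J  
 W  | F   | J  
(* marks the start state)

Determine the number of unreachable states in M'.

Starting at R and following transitions, the reachable set is {D, F, I, J, N, O, Q, R, S, W}. That leaves B unreachable — 1 in total.

1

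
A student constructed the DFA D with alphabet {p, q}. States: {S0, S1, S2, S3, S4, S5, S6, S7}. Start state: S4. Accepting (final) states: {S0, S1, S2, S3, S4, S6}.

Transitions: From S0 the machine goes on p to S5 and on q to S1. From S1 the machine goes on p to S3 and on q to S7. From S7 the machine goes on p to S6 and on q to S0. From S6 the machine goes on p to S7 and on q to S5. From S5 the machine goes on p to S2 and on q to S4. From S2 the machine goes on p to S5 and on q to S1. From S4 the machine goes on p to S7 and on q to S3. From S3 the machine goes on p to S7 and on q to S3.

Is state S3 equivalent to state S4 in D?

Yes

P0 = {S0,S1,S2,S3,S4,S6} | {S5,S7}.
On input p, block {S0,S1,S2,S3,S4,S6} splits into {S0,S2,S3,S4,S6} and {S1}.
Refine {S0,S2,S3,S4,S6} on symbol q: members go to different blocks, giving {S0,S2} and {S3,S4} and {S6}.
Split {S5,S7} by δ(·,p) → {S5} and {S7}.
Stable partition: {S0,S2} | {S5} | {S1} | {S3,S4} | {S6} | {S7} — 6 equivalence classes.
S3 and S4 lie in the same block of the stable partition, so they are equivalent — no string distinguishes them.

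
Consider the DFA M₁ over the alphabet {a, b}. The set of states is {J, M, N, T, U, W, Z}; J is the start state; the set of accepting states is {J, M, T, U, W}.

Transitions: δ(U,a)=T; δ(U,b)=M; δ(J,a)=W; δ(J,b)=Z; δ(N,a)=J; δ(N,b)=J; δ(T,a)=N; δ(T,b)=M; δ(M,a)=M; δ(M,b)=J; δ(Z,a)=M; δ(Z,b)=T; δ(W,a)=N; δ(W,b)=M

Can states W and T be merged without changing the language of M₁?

Yes

States {U} cannot be reached from the start state, so discard them.
Start with accepting vs non-accepting: {J,M,T,W} | {N,Z}.
Refine {J,M,T,W} on symbol a: members go to different blocks, giving {J,M} and {T,W}.
Split {J,M} by δ(·,a) → {J} and {M}.
Refine {N,Z} on symbol a: members go to different blocks, giving {N} and {Z}.
Stable partition: {J} | {N} | {T,W} | {M} | {Z} — 5 equivalence classes.
W and T lie in the same block of the stable partition, so they are equivalent — no string distinguishes them.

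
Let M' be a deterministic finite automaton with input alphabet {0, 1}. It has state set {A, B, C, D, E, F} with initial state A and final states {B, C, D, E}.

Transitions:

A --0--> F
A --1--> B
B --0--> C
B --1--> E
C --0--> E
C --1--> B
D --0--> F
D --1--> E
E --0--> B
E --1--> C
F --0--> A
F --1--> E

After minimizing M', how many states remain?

Reachable states from the start: {A,B,C,E,F}. Unreachable: {D} — drop them.
P0 = {B,C,E} | {A,F}.
No further refinement is possible. Final partition (2 blocks): {B,C,E} | {A,F}.

2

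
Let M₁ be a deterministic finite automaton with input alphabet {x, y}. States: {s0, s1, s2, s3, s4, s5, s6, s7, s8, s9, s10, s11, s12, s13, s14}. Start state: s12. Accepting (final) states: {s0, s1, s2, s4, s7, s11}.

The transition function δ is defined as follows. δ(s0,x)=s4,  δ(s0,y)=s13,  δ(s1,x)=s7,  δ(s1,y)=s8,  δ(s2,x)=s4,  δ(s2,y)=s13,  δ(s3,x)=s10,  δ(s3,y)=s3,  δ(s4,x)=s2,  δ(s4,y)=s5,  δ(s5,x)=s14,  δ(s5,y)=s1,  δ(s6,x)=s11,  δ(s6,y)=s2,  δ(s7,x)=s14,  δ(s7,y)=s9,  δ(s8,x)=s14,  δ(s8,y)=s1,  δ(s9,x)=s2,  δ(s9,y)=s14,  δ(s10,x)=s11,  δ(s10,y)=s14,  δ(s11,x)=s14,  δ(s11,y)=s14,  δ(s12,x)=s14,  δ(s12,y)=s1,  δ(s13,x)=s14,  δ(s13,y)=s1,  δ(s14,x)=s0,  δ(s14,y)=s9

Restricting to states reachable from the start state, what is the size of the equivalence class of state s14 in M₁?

2

First remove the unreachable states {s3,s6,s10,s11}; 11 states remain.
P0 = {s0,s1,s2,s4,s7} | {s5,s8,s9,s12,s13,s14}.
Split {s0,s1,s2,s4,s7} by δ(·,x) → {s0,s1,s2,s4} and {s7}.
Split {s0,s1,s2,s4} by δ(·,x) → {s0,s2,s4} and {s1}.
Split {s5,s8,s9,s12,s13,s14} by δ(·,x) → {s5,s8,s12,s13} and {s9,s14}.
Stable partition: {s0,s2,s4} | {s5,s8,s12,s13} | {s7} | {s1} | {s9,s14} — 5 equivalence classes.
State s14 belongs to the block {s9,s14}, which has 2 states.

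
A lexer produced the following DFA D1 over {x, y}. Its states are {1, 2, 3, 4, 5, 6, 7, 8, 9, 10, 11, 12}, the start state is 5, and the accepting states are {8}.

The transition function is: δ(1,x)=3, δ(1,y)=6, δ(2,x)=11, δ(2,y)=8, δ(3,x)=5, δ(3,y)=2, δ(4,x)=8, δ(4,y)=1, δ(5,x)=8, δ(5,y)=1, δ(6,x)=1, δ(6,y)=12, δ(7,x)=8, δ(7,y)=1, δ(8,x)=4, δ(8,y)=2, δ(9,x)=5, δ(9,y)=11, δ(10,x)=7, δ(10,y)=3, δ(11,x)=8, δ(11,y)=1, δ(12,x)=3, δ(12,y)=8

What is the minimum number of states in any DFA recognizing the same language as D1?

States {7,9,10} cannot be reached from the start state, so discard them.
Start with accepting vs non-accepting: {8} | {1,2,3,4,5,6,11,12}.
On input x, block {1,2,3,4,5,6,11,12} splits into {1,2,3,6,12} and {4,5,11}.
Split {1,2,3,6,12} by δ(·,x) → {1,6,12} and {2,3}.
Refine {1,6,12} on symbol x: members go to different blocks, giving {1,12} and {6}.
On input y, block {1,12} splits into {1} and {12}.
Split {2,3} by δ(·,y) → {2} and {3}.
No further refinement is possible. Final partition (7 blocks): {8} | {1} | {4,5,11} | {2} | {6} | {12} | {3}.

7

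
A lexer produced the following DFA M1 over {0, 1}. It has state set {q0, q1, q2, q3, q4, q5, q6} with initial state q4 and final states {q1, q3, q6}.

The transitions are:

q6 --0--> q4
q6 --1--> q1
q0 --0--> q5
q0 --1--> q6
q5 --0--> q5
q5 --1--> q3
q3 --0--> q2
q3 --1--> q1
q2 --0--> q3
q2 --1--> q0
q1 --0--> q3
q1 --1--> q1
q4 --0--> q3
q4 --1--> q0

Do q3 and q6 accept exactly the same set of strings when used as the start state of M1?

Every state is reachable, so we keep all 7.
Start with accepting vs non-accepting: {q1,q3,q6} | {q0,q2,q4,q5}.
On input 0, block {q1,q3,q6} splits into {q3,q6} and {q1}.
On input 0, block {q0,q2,q4,q5} splits into {q0,q5} and {q2,q4}.
No further refinement is possible. Final partition (4 blocks): {q3,q6} | {q0,q5} | {q1} | {q2,q4}.
q3 and q6 lie in the same block of the stable partition, so they are equivalent — no string distinguishes them.

Yes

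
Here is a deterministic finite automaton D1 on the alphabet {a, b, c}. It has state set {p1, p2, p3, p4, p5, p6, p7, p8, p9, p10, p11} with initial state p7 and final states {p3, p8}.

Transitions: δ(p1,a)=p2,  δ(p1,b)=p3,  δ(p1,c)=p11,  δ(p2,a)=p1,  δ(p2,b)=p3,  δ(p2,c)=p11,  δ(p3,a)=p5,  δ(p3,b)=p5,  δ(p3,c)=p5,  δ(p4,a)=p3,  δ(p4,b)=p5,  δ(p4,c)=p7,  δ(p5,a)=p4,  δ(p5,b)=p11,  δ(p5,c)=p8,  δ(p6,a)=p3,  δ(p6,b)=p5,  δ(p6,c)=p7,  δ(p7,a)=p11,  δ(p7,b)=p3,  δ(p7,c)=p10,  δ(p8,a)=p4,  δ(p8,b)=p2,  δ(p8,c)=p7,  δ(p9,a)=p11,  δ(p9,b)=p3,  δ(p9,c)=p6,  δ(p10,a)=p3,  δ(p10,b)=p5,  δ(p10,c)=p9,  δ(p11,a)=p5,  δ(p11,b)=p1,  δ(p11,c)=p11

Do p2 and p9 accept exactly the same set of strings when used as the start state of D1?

All states are reachable from the start state.
Initial partition by acceptance: {p3,p8} | {p1,p2,p4,p5,p6,p7,p9,p10,p11}.
Refine {p1,p2,p4,p5,p6,p7,p9,p10,p11} on symbol a: members go to different blocks, giving {p1,p2,p5,p7,p9,p11} and {p4,p6,p10}.
On input a, block {p3,p8} splits into {p3} and {p8}.
Split {p1,p2,p5,p7,p9,p11} by δ(·,a) → {p1,p2,p7,p9,p11} and {p5}.
Refine {p1,p2,p7,p9,p11} on symbol a: members go to different blocks, giving {p1,p2,p7,p9} and {p11}.
Split {p1,p2,p7,p9} by δ(·,a) → {p1,p2} and {p7,p9}.
The partition is now stable with 7 blocks: {p3} | {p1,p2} | {p4,p6,p10} | {p8} | {p5} | {p11} | {p7,p9}.
p2 and p9 end up in different blocks, so they are distinguishable. For instance, the string 'ab' is accepted from only p2.

No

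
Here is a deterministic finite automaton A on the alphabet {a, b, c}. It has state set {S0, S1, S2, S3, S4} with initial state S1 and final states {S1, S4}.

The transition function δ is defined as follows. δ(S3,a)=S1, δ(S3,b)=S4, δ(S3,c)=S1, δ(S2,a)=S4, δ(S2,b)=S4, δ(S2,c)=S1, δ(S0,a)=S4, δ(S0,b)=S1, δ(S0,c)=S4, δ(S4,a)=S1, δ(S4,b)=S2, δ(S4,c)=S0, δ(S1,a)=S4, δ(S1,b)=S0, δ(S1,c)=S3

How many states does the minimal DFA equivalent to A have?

2

Every state is reachable, so we keep all 5.
P0 = {S1,S4} | {S0,S2,S3}.
No further refinement is possible. Final partition (2 blocks): {S1,S4} | {S0,S2,S3}.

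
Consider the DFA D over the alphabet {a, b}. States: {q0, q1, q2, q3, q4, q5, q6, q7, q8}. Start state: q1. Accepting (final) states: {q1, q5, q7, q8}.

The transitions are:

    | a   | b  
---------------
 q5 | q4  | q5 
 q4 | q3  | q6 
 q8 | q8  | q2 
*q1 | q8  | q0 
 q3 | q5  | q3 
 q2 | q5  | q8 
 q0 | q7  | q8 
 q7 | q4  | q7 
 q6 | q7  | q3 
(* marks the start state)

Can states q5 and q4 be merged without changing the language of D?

No

P0 = {q1,q5,q7,q8} | {q0,q2,q3,q4,q6}.
Refine {q1,q5,q7,q8} on symbol a: members go to different blocks, giving {q1,q8} and {q5,q7}.
On input a, block {q0,q2,q3,q4,q6} splits into {q0,q2,q3,q6} and {q4}.
Split {q0,q2,q3,q6} by δ(·,b) → {q0,q2} and {q3,q6}.
Stable partition: {q1,q8} | {q0,q2} | {q5,q7} | {q4} | {q3,q6} — 5 equivalence classes.
q5 and q4 end up in different blocks, so they are distinguishable. For instance, the string 'ε' is accepted from only q5.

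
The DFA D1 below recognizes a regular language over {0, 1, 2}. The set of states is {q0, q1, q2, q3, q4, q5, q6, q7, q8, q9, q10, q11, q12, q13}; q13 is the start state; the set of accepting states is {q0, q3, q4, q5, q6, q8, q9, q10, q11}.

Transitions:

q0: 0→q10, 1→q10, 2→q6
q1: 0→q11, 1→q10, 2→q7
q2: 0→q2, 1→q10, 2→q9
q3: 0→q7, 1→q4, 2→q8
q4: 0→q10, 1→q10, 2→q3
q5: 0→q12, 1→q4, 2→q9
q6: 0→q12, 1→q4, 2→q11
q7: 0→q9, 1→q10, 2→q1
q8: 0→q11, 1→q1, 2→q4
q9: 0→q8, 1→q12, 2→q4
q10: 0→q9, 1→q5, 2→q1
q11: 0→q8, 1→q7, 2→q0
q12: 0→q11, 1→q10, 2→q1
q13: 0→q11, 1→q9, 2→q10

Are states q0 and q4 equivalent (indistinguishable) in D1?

Yes

States {q2} cannot be reached from the start state, so discard them.
P0 = {q0,q3,q4,q5,q6,q8,q9,q10,q11} | {q1,q7,q12,q13}.
Refine {q0,q3,q4,q5,q6,q8,q9,q10,q11} on symbol 0: members go to different blocks, giving {q0,q4,q8,q9,q10,q11} and {q3,q5,q6}.
Refine {q0,q4,q8,q9,q10,q11} on symbol 1: members go to different blocks, giving {q8,q9,q11} and {q0,q4} and {q10}.
Split {q1,q7,q12,q13} by δ(·,1) → {q1,q7,q12} and {q13}.
No further refinement is possible. Final partition (6 blocks): {q8,q9,q11} | {q1,q7,q12} | {q3,q5,q6} | {q0,q4} | {q10} | {q13}.
q0 and q4 lie in the same block of the stable partition, so they are equivalent — no string distinguishes them.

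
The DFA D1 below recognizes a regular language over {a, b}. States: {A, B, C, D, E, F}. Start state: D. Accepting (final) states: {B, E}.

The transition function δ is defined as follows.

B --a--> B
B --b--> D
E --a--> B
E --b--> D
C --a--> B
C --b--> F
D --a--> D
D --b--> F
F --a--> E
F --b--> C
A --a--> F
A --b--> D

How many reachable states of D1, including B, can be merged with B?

2

First remove the unreachable states {A}; 5 states remain.
Start with accepting vs non-accepting: {B,E} | {C,D,F}.
Refine {C,D,F} on symbol a: members go to different blocks, giving {C,F} and {D}.
No further refinement is possible. Final partition (3 blocks): {B,E} | {C,F} | {D}.
The equivalence class containing B is {B,E}, of size 2.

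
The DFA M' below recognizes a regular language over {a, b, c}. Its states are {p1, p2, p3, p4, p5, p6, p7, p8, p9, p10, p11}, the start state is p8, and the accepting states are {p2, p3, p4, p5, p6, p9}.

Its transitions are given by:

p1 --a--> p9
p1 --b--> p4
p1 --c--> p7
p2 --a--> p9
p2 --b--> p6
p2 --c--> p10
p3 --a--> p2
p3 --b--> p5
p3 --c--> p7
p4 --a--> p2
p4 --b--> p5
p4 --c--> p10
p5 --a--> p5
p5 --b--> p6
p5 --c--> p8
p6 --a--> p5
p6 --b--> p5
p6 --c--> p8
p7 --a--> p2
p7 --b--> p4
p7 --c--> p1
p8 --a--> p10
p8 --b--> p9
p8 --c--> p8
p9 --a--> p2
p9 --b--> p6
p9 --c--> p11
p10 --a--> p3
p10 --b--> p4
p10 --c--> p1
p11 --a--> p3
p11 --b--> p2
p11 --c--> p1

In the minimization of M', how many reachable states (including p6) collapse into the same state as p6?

2

Initial partition by acceptance: {p2,p3,p4,p5,p6,p9} | {p1,p7,p8,p10,p11}.
Split {p1,p7,p8,p10,p11} by δ(·,a) → {p1,p7,p10,p11} and {p8}.
Split {p2,p3,p4,p5,p6,p9} by δ(·,c) → {p2,p3,p4,p9} and {p5,p6}.
The partition is now stable with 4 blocks: {p2,p3,p4,p9} | {p1,p7,p10,p11} | {p8} | {p5,p6}.
The equivalence class containing p6 is {p5,p6}, of size 2.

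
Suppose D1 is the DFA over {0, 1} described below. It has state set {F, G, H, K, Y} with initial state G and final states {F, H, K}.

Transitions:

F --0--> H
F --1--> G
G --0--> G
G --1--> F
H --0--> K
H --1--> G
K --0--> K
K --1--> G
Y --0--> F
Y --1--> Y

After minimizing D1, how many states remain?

Reachable states from the start: {F,G,H,K}. Unreachable: {Y} — drop them.
Initial partition by acceptance: {F,H,K} | {G}.
No further refinement is possible. Final partition (2 blocks): {F,H,K} | {G}.

2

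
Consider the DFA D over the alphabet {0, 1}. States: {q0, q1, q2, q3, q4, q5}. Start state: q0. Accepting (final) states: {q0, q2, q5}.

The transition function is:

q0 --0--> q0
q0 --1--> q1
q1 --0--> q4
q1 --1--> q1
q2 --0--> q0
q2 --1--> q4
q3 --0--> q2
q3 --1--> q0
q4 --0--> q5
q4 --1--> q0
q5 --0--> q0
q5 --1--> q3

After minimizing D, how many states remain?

Every state is reachable, so we keep all 6.
Initial partition by acceptance: {q0,q2,q5} | {q1,q3,q4}.
Refine {q1,q3,q4} on symbol 0: members go to different blocks, giving {q3,q4} and {q1}.
Refine {q0,q2,q5} on symbol 1: members go to different blocks, giving {q2,q5} and {q0}.
Stable partition: {q2,q5} | {q3,q4} | {q1} | {q0} — 4 equivalence classes.

4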